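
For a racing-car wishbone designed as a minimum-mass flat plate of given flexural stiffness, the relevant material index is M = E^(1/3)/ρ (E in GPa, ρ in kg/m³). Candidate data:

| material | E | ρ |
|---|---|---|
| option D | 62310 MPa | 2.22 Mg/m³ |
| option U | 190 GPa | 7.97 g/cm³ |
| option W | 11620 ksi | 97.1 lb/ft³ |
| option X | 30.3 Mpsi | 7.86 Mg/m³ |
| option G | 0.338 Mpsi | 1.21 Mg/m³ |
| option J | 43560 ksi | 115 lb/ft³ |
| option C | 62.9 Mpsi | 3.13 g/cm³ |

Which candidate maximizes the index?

option J

After converting to SI:
  option D: E = 62.31 GPa, ρ = 2220 kg/m³
  option U: E = 190.0 GPa, ρ = 7970 kg/m³
  option W: E = 80.12 GPa, ρ = 1555 kg/m³
  option X: E = 208.9 GPa, ρ = 7860 kg/m³
  option G: E = 2.330 GPa, ρ = 1210 kg/m³
  option J: E = 300.3 GPa, ρ = 1842 kg/m³
  option C: E = 433.7 GPa, ρ = 3130 kg/m³
  option J: M = 3.64×10⁻³
  option W: M = 2.77×10⁻³
  option C: M = 2.42×10⁻³
  option D: M = 1.79×10⁻³
  option G: M = 1.10×10⁻³
  option X: M = 0.755×10⁻³
  option U: M = 0.721×10⁻³
Highest index: option J.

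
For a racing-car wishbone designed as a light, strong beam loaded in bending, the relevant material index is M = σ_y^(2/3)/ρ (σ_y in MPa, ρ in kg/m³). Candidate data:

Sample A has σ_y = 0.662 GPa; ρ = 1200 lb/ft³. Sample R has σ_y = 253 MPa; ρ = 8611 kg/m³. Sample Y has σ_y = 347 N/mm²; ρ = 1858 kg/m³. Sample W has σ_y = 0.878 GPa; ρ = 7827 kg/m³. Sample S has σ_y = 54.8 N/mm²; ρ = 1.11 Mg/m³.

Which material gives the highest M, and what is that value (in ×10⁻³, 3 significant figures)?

Convert each candidate to consistent units, then evaluate M:
  sample A: σ_y = 662.0 MPa, ρ = 19220 kg/m³
  sample R: σ_y = 253.0 MPa, ρ = 8611 kg/m³
  sample Y: σ_y = 347.0 MPa, ρ = 1858 kg/m³
  sample W: σ_y = 878.0 MPa, ρ = 7827 kg/m³
  sample S: σ_y = 54.80 MPa, ρ = 1110 kg/m³
  sample Y: M = 26.6×10⁻³
  sample S: M = 13.0×10⁻³
  sample W: M = 11.7×10⁻³
  sample R: M = 4.65×10⁻³
  sample A: M = 3.95×10⁻³
Sample Y has the largest M.

sample Y, M = 26.6×10⁻³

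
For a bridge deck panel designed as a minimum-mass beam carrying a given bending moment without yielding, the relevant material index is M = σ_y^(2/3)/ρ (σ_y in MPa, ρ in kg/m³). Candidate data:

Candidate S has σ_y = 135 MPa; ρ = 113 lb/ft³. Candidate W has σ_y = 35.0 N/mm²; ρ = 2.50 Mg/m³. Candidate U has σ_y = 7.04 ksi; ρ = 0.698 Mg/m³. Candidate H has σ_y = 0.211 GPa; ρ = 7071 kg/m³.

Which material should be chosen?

candidate U

After converting to SI:
  candidate S: σ_y = 135.0 MPa, ρ = 1810 kg/m³
  candidate W: σ_y = 35.00 MPa, ρ = 2500 kg/m³
  candidate U: σ_y = 48.54 MPa, ρ = 698.0 kg/m³
  candidate H: σ_y = 211.0 MPa, ρ = 7071 kg/m³
  candidate U: M = 19.1×10⁻³
  candidate S: M = 14.5×10⁻³
  candidate H: M = 5.01×10⁻³
  candidate W: M = 4.28×10⁻³
Highest index: candidate U.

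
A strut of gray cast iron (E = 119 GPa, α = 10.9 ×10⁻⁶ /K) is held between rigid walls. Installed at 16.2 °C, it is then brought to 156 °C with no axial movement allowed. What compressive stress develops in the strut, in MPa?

ΔT = 139.8 K. Constrained thermal stress σ = E·α·ΔT = 119.0×10³ MPa × 10.9×10⁻⁶ × 139.8 = 181 MPa (compressive).

181 MPa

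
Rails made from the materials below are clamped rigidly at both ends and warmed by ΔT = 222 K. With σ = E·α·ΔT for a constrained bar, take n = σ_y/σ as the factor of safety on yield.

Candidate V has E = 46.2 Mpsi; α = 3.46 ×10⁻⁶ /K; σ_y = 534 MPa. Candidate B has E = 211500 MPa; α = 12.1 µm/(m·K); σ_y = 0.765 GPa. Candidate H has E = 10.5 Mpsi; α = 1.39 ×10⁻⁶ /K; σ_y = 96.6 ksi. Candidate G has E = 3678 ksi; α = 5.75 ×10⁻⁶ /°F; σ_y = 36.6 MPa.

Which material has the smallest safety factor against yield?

With everything in SI (GPa, ×10⁻⁶/K, MPa):
  candidate V: E = 318.5, α = 3.46, σ_y = 534.0 → σ = 245 MPa, n = 2.18
  candidate B: E = 211.5, α = 12.1, σ_y = 765.0 → σ = 568 MPa, n = 1.35
  candidate H: E = 72.39, α = 1.39, σ_y = 666.0 → σ = 22.3 MPa, n = 29.8
  candidate G: E = 25.36, α = 10.3, σ_y = 36.60 → σ = 58.3 MPa, n = 0.628
Smallest n: candidate G with n = 0.628.

candidate G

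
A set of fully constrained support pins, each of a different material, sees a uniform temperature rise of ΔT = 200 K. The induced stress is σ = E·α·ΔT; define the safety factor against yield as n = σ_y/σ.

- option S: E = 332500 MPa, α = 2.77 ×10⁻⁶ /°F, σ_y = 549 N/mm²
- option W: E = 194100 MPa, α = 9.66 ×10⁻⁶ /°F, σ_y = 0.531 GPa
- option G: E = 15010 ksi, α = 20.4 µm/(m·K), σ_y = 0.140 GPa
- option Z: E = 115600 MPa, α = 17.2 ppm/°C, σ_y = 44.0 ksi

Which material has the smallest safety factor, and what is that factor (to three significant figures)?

option G, n = 0.332

Per material, after unit conversion:
  option S: E = 332.5, α = 4.99, σ_y = 549.0 → σ = 332 MPa, n = 1.66
  option W: E = 194.1, α = 17.4, σ_y = 531.0 → σ = 675 MPa, n = 0.787
  option G: E = 103.5, α = 20.4, σ_y = 140.0 → σ = 422 MPa, n = 0.332
  option Z: E = 115.6, α = 17.2, σ_y = 303.4 → σ = 398 MPa, n = 0.763
Smallest n: option G with n = 0.332.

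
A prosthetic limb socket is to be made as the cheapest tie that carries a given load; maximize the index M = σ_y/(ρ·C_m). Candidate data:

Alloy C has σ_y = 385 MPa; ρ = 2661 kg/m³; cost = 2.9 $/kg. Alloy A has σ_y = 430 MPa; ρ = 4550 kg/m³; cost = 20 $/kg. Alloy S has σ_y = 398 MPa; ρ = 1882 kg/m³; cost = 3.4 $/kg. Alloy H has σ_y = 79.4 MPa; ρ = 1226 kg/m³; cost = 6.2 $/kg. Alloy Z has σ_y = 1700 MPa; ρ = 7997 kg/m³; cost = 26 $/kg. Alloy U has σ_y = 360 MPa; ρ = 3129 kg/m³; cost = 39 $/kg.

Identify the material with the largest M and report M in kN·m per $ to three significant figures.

Computing M directly (units already consistent):
  alloy S: M = 62.2 kN·m per $
  alloy C: M = 49.9 kN·m per $
  alloy H: M = 10.4 kN·m per $
  alloy Z: M = 8.18 kN·m per $
  alloy A: M = 4.73 kN·m per $
  alloy U: M = 2.95 kN·m per $
The maximum is for alloy S.

alloy S, M = 62.2 kN·m per $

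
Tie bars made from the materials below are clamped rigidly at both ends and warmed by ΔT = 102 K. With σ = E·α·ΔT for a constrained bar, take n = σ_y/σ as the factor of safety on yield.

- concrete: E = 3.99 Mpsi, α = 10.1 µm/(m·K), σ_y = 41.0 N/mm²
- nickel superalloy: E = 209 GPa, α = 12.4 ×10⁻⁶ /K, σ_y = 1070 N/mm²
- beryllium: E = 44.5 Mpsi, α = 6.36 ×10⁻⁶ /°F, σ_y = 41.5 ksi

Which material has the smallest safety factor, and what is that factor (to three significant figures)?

beryllium, n = 0.799

With everything in SI (GPa, ×10⁻⁶/K, MPa):
  concrete: E = 27.51, α = 10.1, σ_y = 41.00 → σ = 28.3 MPa, n = 1.45
  nickel superalloy: E = 209.0, α = 12.4, σ_y = 1070 → σ = 264 MPa, n = 4.05
  beryllium: E = 306.8, α = 11.4, σ_y = 286.1 → σ = 358 MPa, n = 0.799
Beryllium has the lowest safety factor, n = 0.799.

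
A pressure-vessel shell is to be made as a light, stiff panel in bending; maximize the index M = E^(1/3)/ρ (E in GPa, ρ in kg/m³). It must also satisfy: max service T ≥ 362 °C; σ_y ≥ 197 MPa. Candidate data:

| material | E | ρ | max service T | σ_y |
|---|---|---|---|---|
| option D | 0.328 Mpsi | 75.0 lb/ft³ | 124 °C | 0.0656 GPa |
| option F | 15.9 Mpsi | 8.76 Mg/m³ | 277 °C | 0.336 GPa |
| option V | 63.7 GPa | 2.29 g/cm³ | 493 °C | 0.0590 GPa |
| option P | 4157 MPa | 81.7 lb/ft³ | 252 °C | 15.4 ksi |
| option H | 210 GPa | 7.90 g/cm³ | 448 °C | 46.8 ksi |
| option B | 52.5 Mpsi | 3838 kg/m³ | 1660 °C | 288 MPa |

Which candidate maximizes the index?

option B

Screen on constraints: max service T ≥ 362 °C; σ_y ≥ 197 MPa. Survivors: option H, option B.
Normalizing units and computing the index:
  option H: E = 210.0 GPa, ρ = 7900 kg/m³
  option B: E = 362.0 GPa, ρ = 3838 kg/m³
  option B: M = 1.86×10⁻³
  option H: M = 0.752×10⁻³
Option B ranks first.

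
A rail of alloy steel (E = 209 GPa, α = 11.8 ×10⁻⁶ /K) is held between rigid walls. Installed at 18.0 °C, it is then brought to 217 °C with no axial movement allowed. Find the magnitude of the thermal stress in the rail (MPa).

491 MPa

ΔT = 199.0 K. Constrained thermal stress σ = E·α·ΔT = 209.0×10³ MPa × 11.8×10⁻⁶ × 199.0 = 491 MPa (compressive).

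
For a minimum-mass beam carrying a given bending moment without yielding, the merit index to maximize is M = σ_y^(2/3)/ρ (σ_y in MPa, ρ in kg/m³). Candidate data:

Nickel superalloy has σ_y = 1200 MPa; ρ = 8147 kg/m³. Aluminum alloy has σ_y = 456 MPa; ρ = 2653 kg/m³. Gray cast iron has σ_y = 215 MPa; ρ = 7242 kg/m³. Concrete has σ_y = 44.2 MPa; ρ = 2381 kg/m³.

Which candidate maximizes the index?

Evaluate M for each candidate:
  aluminum alloy: M = 22.3×10⁻³
  nickel superalloy: M = 13.9×10⁻³
  concrete: M = 5.25×10⁻³
  gray cast iron: M = 4.96×10⁻³
Aluminum alloy has the largest M.

aluminum alloy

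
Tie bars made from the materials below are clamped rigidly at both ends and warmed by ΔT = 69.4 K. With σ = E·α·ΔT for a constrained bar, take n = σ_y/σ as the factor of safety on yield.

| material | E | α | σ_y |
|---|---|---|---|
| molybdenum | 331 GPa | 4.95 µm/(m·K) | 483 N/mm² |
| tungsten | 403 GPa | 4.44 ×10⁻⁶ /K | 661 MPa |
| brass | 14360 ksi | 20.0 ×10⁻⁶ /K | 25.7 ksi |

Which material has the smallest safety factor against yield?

Converting E to GPa, α to ×10⁻⁶/K, σ_y to MPa, then σ and n for each:
  molybdenum: E = 331.0, α = 4.95, σ_y = 483.0 → σ = 114 MPa, n = 4.25
  tungsten: E = 403.0, α = 4.44, σ_y = 661.0 → σ = 124 MPa, n = 5.32
  brass: E = 99.01, α = 20.0, σ_y = 177.2 → σ = 137 MPa, n = 1.29
Brass has the lowest safety factor, n = 1.29.

brass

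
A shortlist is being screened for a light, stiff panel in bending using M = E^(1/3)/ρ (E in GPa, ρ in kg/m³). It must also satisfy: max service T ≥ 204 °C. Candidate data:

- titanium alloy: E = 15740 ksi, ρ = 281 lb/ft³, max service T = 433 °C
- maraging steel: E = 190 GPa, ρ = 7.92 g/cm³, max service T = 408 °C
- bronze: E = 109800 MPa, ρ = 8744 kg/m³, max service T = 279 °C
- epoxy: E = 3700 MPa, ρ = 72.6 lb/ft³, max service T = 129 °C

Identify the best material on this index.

Screen on constraints: max service T ≥ 204 °C. Survivors: titanium alloy, maraging steel, bronze.
Normalizing units and computing the index:
  titanium alloy: E = 108.5 GPa, ρ = 4501 kg/m³
  maraging steel: E = 190.0 GPa, ρ = 7920 kg/m³
  bronze: E = 109.8 GPa, ρ = 8744 kg/m³
  titanium alloy: M = 1.06×10⁻³
  maraging steel: M = 0.726×10⁻³
  bronze: M = 0.548×10⁻³
Highest index: titanium alloy.

titanium alloy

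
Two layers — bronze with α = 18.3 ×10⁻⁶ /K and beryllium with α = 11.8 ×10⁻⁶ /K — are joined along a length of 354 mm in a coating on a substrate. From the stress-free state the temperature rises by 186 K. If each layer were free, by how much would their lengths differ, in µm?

428 µm

Δα = |18.3 − 11.8|×10⁻⁶/K = 6.50×10⁻⁶/K.
ΔL_mismatch = Δα·L·ΔT = 6.50×10⁻⁶ × 354.0 mm × 186.0 K = 428 µm.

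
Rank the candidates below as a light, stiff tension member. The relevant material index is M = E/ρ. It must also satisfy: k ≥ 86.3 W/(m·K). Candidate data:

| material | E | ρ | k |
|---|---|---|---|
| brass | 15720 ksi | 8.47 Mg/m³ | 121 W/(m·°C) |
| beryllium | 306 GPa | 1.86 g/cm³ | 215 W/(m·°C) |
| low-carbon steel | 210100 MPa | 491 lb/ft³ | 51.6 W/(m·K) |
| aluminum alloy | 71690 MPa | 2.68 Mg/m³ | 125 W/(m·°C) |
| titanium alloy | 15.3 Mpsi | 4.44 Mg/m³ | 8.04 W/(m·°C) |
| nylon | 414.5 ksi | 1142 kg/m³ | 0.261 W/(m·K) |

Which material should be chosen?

beryllium

Screen on constraints: k ≥ 86.3 W/(m·K). Survivors: brass, beryllium, aluminum alloy.
Normalizing units and computing the index:
  brass: E = 108.4 GPa, ρ = 8470 kg/m³
  beryllium: E = 306.0 GPa, ρ = 1860 kg/m³
  aluminum alloy: E = 71.69 GPa, ρ = 2680 kg/m³
  beryllium: M = 165 MN·m/kg
  aluminum alloy: M = 26.8 MN·m/kg
  brass: M = 12.8 MN·m/kg
The maximum is for beryllium.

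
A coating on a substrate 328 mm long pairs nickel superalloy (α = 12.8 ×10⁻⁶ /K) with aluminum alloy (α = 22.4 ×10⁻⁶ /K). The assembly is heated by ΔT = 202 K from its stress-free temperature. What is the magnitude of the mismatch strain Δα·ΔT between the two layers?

1.94×10⁻³

Δα = |12.8 − 22.4|×10⁻⁶/K = 9.60×10⁻⁶/K.
Mismatch strain = Δα·ΔT = 9.60×10⁻⁶ × 202.0 = 1.94×10⁻³.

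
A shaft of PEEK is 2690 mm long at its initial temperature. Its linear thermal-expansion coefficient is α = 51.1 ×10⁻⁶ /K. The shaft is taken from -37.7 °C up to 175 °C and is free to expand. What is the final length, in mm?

ΔT = 175 − (-37.7) = 212.7 K.
ΔL = α·L₀·ΔT = 51.1×10⁻⁶ × 2690 mm × 212.7 K = 29.2 mm.
L = L₀ + ΔL = 2690 + 29.2 = 2719.2 mm.

2719.2 mm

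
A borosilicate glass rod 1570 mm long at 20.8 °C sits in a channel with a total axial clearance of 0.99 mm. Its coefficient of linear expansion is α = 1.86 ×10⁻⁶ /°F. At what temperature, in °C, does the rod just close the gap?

α = 1.86×10⁻⁶/°F × 9/5 = 3.35×10⁻⁶/K.
α·L₀·ΔT = 0.99 mm ⇒ ΔT = 0.99 / (3.35×10⁻⁶ × 1570.0) = 188.3 K.
T = 20.8 + 188.3 = 209.1 °C.

209 °C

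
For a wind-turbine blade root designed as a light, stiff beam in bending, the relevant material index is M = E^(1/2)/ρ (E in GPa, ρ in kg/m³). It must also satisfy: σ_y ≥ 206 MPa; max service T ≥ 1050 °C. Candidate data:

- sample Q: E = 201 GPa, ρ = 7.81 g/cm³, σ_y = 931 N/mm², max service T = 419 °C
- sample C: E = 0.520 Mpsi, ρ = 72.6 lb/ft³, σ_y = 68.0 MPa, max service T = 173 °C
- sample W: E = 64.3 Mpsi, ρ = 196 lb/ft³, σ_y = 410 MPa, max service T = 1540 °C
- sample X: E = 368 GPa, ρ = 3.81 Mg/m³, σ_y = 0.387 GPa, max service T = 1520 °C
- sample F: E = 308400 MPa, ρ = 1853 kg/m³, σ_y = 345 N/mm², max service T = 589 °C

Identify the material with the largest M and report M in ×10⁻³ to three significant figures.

sample W, M = 6.71×10⁻³

Screen on constraints: σ_y ≥ 206 MPa; max service T ≥ 1050 °C. Survivors: sample W, sample X.
Convert each candidate to consistent units, then evaluate M:
  sample W: E = 443.3 GPa, ρ = 3140 kg/m³
  sample X: E = 368.0 GPa, ρ = 3810 kg/m³
  sample W: M = 6.71×10⁻³
  sample X: M = 5.03×10⁻³
Highest index: sample W.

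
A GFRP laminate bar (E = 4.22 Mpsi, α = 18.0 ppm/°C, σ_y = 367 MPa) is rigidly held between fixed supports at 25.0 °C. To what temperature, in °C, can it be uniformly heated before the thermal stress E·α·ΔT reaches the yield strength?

726 °C

E = 4.22 Mpsi = 29.10 GPa.
E·α·ΔT = 367.0 MPa ⇒ ΔT = 367.0 / (29.10×10³ × 18.0×10⁻⁶) = 700.7 K.
T = 25.0 + 700.7 = 725.7 °C.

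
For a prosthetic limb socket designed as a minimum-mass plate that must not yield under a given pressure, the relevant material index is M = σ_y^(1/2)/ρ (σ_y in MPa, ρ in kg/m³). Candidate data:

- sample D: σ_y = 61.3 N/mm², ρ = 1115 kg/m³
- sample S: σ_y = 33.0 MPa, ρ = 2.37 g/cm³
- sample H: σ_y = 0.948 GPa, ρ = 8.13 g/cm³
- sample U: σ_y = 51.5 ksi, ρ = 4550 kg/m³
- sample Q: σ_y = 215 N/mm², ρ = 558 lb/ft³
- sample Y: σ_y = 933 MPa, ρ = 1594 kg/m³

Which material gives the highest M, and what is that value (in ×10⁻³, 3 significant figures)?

Putting every candidate on a common basis:
  sample D: σ_y = 61.30 MPa, ρ = 1115 kg/m³
  sample S: σ_y = 33.00 MPa, ρ = 2370 kg/m³
  sample H: σ_y = 948.0 MPa, ρ = 8130 kg/m³
  sample U: σ_y = 355.1 MPa, ρ = 4550 kg/m³
  sample Q: σ_y = 215.0 MPa, ρ = 8938 kg/m³
  sample Y: σ_y = 933.0 MPa, ρ = 1594 kg/m³
  sample Y: M = 19.2×10⁻³
  sample D: M = 7.02×10⁻³
  sample U: M = 4.14×10⁻³
  sample H: M = 3.79×10⁻³
  sample S: M = 2.42×10⁻³
  sample Q: M = 1.64×10⁻³
Sample Y has the largest M.

sample Y, M = 19.2×10⁻³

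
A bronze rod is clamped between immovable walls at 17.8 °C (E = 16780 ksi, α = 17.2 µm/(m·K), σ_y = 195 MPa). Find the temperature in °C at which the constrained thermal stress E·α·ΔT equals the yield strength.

E = 16780 ksi = 115.7 GPa.
E·α·ΔT = 195.0 MPa ⇒ ΔT = 195.0 / (115.7×10³ × 17.2×10⁻⁶) = 97.99 K.
T = 17.8 + 97.99 = 115.8 °C.

116 °C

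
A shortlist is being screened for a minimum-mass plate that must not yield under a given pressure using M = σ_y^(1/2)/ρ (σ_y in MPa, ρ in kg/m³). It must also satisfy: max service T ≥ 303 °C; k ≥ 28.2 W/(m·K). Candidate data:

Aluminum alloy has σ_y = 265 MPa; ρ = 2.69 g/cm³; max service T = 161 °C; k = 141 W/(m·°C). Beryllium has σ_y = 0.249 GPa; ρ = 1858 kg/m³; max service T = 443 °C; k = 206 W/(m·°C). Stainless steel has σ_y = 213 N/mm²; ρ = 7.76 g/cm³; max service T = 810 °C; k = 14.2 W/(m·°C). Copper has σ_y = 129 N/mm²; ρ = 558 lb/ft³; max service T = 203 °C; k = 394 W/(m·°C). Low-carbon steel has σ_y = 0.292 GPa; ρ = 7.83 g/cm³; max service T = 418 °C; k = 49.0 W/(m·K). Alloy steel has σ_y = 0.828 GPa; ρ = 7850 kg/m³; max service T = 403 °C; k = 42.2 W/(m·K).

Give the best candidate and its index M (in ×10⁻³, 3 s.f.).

beryllium, M = 8.49×10⁻³

Screen on constraints: max service T ≥ 303 °C; k ≥ 28.2 W/(m·K). Survivors: beryllium, low-carbon steel, alloy steel.
Normalizing units and computing the index:
  beryllium: σ_y = 249.0 MPa, ρ = 1858 kg/m³
  low-carbon steel: σ_y = 292.0 MPa, ρ = 7830 kg/m³
  alloy steel: σ_y = 828.0 MPa, ρ = 7850 kg/m³
  beryllium: M = 8.49×10⁻³
  alloy steel: M = 3.67×10⁻³
  low-carbon steel: M = 2.18×10⁻³
Highest index: beryllium.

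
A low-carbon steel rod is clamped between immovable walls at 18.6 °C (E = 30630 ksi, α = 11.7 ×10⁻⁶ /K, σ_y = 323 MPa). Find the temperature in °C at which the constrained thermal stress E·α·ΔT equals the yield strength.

E = 30630 ksi = 211.2 GPa.
E·α·ΔT = 323.0 MPa ⇒ ΔT = 323.0 / (211.2×10³ × 11.7×10⁻⁶) = 130.7 K.
T = 18.6 + 130.7 = 149.3 °C.

149 °C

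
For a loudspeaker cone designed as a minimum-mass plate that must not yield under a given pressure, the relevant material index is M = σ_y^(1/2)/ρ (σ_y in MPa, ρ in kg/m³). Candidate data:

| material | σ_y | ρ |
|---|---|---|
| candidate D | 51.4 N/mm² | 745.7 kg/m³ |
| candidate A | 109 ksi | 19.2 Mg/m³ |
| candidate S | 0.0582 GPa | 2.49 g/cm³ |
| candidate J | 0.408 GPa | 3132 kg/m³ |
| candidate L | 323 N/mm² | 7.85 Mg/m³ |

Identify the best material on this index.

Convert each candidate to consistent units, then evaluate M:
  candidate D: σ_y = 51.40 MPa, ρ = 745.7 kg/m³
  candidate A: σ_y = 751.5 MPa, ρ = 19200 kg/m³
  candidate S: σ_y = 58.20 MPa, ρ = 2490 kg/m³
  candidate J: σ_y = 408.0 MPa, ρ = 3132 kg/m³
  candidate L: σ_y = 323.0 MPa, ρ = 7850 kg/m³
  candidate D: M = 9.61×10⁻³
  candidate J: M = 6.45×10⁻³
  candidate S: M = 3.06×10⁻³
  candidate L: M = 2.29×10⁻³
  candidate A: M = 1.43×10⁻³
Candidate D ranks first.

candidate D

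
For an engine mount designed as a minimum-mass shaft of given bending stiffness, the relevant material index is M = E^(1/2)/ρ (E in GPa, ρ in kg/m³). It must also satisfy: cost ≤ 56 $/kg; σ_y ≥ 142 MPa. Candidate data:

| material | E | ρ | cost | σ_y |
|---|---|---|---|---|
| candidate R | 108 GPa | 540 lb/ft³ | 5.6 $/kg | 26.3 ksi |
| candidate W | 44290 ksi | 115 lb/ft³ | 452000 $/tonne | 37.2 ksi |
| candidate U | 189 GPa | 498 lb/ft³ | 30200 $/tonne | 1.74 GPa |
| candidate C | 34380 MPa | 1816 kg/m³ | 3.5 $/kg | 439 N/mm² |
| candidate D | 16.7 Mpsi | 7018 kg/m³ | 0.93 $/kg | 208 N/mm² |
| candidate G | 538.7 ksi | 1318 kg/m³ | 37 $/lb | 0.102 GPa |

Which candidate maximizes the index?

Screen on constraints: cost ≤ 56 $/kg; σ_y ≥ 142 MPa. Survivors: candidate R, candidate U, candidate C, candidate D.
Putting every candidate on a common basis:
  candidate R: E = 108.0 GPa, ρ = 8650 kg/m³
  candidate U: E = 189.0 GPa, ρ = 7977 kg/m³
  candidate C: E = 34.38 GPa, ρ = 1816 kg/m³
  candidate D: E = 115.1 GPa, ρ = 7018 kg/m³
  candidate C: M = 3.23×10⁻³
  candidate U: M = 1.72×10⁻³
  candidate D: M = 1.53×10⁻³
  candidate R: M = 1.20×10⁻³
Candidate C has the largest M.

candidate C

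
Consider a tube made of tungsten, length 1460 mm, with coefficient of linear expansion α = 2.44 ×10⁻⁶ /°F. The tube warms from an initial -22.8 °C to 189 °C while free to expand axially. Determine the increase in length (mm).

Convert α: 2.44×10⁻⁶/°F × (9/5) = 4.39×10⁻⁶/K.
ΔT = 189 − (-22.8) = 211.8 K.
ΔL = α·L₀·ΔT = 4.39×10⁻⁶ × 1460 mm × 211.8 K = 1.36 mm.

1.36 mm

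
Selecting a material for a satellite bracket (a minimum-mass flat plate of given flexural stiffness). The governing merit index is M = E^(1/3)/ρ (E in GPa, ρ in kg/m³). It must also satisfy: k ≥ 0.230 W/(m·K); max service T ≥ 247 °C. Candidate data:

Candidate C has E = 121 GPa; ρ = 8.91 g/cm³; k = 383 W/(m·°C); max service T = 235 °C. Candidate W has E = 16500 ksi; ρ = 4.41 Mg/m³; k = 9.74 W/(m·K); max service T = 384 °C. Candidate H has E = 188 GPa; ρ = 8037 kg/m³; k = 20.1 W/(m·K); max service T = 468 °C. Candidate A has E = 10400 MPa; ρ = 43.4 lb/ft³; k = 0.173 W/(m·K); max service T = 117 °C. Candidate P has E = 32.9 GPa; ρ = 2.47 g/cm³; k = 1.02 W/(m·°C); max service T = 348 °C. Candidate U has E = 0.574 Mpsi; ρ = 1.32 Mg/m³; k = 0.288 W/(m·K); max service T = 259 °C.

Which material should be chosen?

Screen on constraints: k ≥ 0.230 W/(m·K); max service T ≥ 247 °C. Survivors: candidate W, candidate H, candidate P, candidate U.
Normalizing units and computing the index:
  candidate W: E = 113.8 GPa, ρ = 4410 kg/m³
  candidate H: E = 188.0 GPa, ρ = 8037 kg/m³
  candidate P: E = 32.90 GPa, ρ = 2470 kg/m³
  candidate U: E = 3.958 GPa, ρ = 1320 kg/m³
  candidate P: M = 1.30×10⁻³
  candidate U: M = 1.20×10⁻³
  candidate W: M = 1.10×10⁻³
  candidate H: M = 0.713×10⁻³
Highest index: candidate P.

candidate P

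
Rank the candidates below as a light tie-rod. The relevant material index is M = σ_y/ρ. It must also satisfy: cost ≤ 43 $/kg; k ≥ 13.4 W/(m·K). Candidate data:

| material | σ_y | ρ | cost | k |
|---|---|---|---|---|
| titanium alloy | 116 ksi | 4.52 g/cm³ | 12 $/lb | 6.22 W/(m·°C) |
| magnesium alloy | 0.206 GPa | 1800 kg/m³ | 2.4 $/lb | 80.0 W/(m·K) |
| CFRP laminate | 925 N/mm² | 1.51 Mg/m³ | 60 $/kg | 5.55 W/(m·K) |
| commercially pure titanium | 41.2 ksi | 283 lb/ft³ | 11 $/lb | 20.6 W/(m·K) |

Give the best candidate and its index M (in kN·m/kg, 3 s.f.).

magnesium alloy, M = 114 kN·m/kg

Screen on constraints: cost ≤ 43 $/kg; k ≥ 13.4 W/(m·K). Survivors: magnesium alloy, commercially pure titanium.
Convert each candidate to consistent units, then evaluate M:
  magnesium alloy: σ_y = 206.0 MPa, ρ = 1800 kg/m³
  commercially pure titanium: σ_y = 284.1 MPa, ρ = 4533 kg/m³
  magnesium alloy: M = 114 kN·m/kg
  commercially pure titanium: M = 62.7 kN·m/kg
Highest index: magnesium alloy.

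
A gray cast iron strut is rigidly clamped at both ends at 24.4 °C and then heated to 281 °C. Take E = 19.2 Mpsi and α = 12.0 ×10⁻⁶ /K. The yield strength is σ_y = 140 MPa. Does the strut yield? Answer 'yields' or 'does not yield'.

yields

E = 19.2 Mpsi = 132.4 GPa.
ΔT = 256.6 K. Constrained thermal stress σ = E·α·ΔT = 132.4×10³ MPa × 12.0×10⁻⁶ × 256.6 = 408 MPa (compressive).
Compare to σ_y = 140 MPa: σ ≥ σ_y, so it yields.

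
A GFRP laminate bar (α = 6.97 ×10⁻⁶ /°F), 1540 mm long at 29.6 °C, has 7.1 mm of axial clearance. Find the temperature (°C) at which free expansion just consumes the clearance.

α = 6.97×10⁻⁶/°F × 9/5 = 12.5×10⁻⁶/K.
α·L₀·ΔT = 7.1 mm ⇒ ΔT = 7.1 / (12.5×10⁻⁶ × 1540.0) = 367.5 K.
T = 29.6 + 367.5 = 397.1 °C.

397 °C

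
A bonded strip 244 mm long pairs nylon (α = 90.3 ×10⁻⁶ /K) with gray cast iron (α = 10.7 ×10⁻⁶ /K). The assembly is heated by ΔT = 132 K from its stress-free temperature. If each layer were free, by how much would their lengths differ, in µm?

Δα = |90.3 − 10.7|×10⁻⁶/K = 79.6×10⁻⁶/K.
ΔL_mismatch = Δα·L·ΔT = 79.6×10⁻⁶ × 244.0 mm × 132.0 K = 2560 µm.

2560 µm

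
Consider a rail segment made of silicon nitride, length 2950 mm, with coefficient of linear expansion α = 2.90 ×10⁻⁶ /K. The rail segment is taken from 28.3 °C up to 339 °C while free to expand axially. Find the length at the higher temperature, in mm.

2952.7 mm

ΔT = 339 − 28.3 = 310.7 K.
ΔL = α·L₀·ΔT = 2.90×10⁻⁶ × 2950 mm × 310.7 K = 2.66 mm.
L = L₀ + ΔL = 2950 + 2.66 = 2952.7 mm.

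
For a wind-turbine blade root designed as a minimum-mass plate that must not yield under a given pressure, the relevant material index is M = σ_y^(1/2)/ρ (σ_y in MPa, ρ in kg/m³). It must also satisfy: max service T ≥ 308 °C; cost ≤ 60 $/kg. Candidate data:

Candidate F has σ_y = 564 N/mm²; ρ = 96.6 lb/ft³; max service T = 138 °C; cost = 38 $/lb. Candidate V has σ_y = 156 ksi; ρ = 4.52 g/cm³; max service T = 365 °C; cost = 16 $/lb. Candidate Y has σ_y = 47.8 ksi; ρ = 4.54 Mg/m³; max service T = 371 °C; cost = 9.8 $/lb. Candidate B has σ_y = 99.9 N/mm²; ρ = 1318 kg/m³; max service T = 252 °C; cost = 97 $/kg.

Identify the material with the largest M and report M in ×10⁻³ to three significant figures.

Screen on constraints: max service T ≥ 308 °C; cost ≤ 60 $/kg. Survivors: candidate V, candidate Y.
In SI units:
  candidate V: σ_y = 1076 MPa, ρ = 4520 kg/m³
  candidate Y: σ_y = 329.6 MPa, ρ = 4540 kg/m³
  candidate V: M = 7.26×10⁻³
  candidate Y: M = 4.00×10⁻³
The maximum is for candidate V.

candidate V, M = 7.26×10⁻³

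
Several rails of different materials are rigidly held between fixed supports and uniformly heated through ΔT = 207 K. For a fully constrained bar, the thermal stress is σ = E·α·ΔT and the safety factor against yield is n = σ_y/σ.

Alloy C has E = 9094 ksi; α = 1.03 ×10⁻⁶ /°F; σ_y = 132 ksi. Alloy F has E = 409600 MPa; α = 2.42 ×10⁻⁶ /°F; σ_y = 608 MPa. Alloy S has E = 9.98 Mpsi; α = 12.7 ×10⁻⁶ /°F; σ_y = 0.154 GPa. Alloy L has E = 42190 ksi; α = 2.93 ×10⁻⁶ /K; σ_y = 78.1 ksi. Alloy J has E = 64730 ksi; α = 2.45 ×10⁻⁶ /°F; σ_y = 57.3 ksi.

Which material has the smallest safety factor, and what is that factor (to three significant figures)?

In consistent units (E in GPa, α in ×10⁻⁶/K, σ_y in MPa):
  alloy C: E = 62.70, α = 1.85, σ_y = 910.1 → σ = 24.1 MPa, n = 37.8
  alloy F: E = 409.6, α = 4.36, σ_y = 608.0 → σ = 369 MPa, n = 1.65
  alloy S: E = 68.81, α = 22.9, σ_y = 154.0 → σ = 326 MPa, n = 0.473
  alloy L: E = 290.9, α = 2.93, σ_y = 538.5 → σ = 176 MPa, n = 3.05
  alloy J: E = 446.3, α = 4.41, σ_y = 395.1 → σ = 407 MPa, n = 0.970
Smallest n: alloy S with n = 0.473.

alloy S, n = 0.473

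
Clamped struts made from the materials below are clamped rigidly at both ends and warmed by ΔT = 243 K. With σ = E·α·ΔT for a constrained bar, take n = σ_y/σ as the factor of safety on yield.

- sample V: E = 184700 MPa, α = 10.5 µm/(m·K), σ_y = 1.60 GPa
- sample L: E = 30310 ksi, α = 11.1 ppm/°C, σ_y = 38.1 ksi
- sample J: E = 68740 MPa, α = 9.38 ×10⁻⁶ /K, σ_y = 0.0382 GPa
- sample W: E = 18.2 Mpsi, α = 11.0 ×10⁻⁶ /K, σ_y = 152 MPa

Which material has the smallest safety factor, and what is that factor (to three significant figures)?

With everything in SI (GPa, ×10⁻⁶/K, MPa):
  sample V: E = 184.7, α = 10.5, σ_y = 1600 → σ = 471 MPa, n = 3.40
  sample L: E = 209.0, α = 11.1, σ_y = 262.7 → σ = 564 MPa, n = 0.466
  sample J: E = 68.74, α = 9.38, σ_y = 38.20 → σ = 157 MPa, n = 0.244
  sample W: E = 125.5, α = 11.0, σ_y = 152.0 → σ = 335 MPa, n = 0.453
Smallest n: sample J with n = 0.244.

sample J, n = 0.244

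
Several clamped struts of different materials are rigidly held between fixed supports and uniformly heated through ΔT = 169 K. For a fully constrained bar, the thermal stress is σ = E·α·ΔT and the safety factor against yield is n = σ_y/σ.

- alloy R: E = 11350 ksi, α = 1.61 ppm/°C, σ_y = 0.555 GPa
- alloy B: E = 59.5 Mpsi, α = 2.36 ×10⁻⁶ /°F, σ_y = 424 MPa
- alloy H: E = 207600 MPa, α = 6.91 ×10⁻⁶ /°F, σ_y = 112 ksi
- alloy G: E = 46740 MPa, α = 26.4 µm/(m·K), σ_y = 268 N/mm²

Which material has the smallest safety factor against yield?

Converting E to GPa, α to ×10⁻⁶/K, σ_y to MPa, then σ and n for each:
  alloy R: E = 78.26, α = 1.61, σ_y = 555.0 → σ = 21.3 MPa, n = 26.1
  alloy B: E = 410.2, α = 4.25, σ_y = 424.0 → σ = 295 MPa, n = 1.44
  alloy H: E = 207.6, α = 12.4, σ_y = 772.2 → σ = 436 MPa, n = 1.77
  alloy G: E = 46.74, α = 26.4, σ_y = 268.0 → σ = 209 MPa, n = 1.29
Alloy G has the lowest safety factor, n = 1.29.

alloy G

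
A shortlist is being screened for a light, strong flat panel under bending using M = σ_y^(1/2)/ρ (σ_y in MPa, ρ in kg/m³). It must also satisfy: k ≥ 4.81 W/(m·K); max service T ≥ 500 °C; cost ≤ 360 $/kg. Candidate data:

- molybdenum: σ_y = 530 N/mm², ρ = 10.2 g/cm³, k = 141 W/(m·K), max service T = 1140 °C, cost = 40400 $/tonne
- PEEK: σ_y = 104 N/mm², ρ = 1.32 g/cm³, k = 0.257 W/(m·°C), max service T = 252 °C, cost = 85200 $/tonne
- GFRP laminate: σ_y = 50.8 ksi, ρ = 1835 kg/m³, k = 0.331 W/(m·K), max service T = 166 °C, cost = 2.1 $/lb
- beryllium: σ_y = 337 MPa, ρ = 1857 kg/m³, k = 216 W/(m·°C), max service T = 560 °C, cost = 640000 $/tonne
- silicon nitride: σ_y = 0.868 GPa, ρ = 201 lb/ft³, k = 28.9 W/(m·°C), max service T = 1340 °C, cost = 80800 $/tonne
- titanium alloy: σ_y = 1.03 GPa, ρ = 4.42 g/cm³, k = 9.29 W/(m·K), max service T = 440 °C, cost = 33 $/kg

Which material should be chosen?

silicon nitride

Screen on constraints: k ≥ 4.81 W/(m·K); max service T ≥ 500 °C; cost ≤ 360 $/kg. Survivors: molybdenum, silicon nitride.
Convert each candidate to consistent units, then evaluate M:
  molybdenum: σ_y = 530.0 MPa, ρ = 10200 kg/m³
  silicon nitride: σ_y = 868.0 MPa, ρ = 3220 kg/m³
  silicon nitride: M = 9.15×10⁻³
  molybdenum: M = 2.26×10⁻³
Silicon nitride has the largest M.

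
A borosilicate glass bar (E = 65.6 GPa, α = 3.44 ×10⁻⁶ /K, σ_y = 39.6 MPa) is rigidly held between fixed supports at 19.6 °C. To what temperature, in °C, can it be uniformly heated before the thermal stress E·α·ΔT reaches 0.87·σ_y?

172 °C

E·α·ΔT = 34.45 MPa ⇒ ΔT = 34.45 / (65.60×10³ × 3.44×10⁻⁶) = 152.7 K.
T = 19.6 + 152.7 = 172.3 °C.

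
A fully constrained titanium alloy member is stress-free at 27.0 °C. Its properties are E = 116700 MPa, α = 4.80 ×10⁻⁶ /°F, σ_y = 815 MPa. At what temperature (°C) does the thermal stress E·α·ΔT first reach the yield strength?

835 °C

E = 116700 MPa = 116.7 GPa.
α = 4.80×10⁻⁶/°F × 9/5 = 8.64×10⁻⁶/K.
E·α·ΔT = 815.0 MPa ⇒ ΔT = 815.0 / (116.7×10³ × 8.64×10⁻⁶) = 808.3 K.
T = 27.0 + 808.3 = 835.3 °C.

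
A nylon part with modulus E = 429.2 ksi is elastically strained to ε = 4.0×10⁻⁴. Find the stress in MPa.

E = 429.2 ksi = 2.959 GPa.
σ = E·ε = 2959 MPa × 4.0×10⁻⁴ = 1.18 MPa.

1.18 MPa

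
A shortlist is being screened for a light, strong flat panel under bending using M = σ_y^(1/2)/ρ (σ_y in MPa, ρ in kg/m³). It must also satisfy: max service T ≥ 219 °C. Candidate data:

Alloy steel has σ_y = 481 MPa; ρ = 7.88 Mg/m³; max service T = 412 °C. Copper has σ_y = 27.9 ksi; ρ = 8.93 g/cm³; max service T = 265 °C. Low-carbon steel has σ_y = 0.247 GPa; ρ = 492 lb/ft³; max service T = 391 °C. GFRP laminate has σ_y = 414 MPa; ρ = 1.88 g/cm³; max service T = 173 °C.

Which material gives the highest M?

alloy steel

Screen on constraints: max service T ≥ 219 °C. Survivors: alloy steel, copper, low-carbon steel.
Putting every candidate on a common basis:
  alloy steel: σ_y = 481.0 MPa, ρ = 7880 kg/m³
  copper: σ_y = 192.4 MPa, ρ = 8930 kg/m³
  low-carbon steel: σ_y = 247.0 MPa, ρ = 7881 kg/m³
  alloy steel: M = 2.78×10⁻³
  low-carbon steel: M = 1.99×10⁻³
  copper: M = 1.55×10⁻³
Alloy steel ranks first.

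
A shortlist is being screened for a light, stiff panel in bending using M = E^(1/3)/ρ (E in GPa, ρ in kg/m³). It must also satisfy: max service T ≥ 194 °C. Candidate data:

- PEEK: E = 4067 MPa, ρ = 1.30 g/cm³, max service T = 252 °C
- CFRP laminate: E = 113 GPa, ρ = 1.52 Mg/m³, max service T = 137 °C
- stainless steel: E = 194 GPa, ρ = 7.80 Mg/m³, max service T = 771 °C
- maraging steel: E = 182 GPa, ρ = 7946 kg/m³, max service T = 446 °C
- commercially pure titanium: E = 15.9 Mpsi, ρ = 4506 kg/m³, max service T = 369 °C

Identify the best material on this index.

Screen on constraints: max service T ≥ 194 °C. Survivors: PEEK, stainless steel, maraging steel, commercially pure titanium.
Normalizing units and computing the index:
  PEEK: E = 4.067 GPa, ρ = 1300 kg/m³
  stainless steel: E = 194.0 GPa, ρ = 7800 kg/m³
  maraging steel: E = 182.0 GPa, ρ = 7946 kg/m³
  commercially pure titanium: E = 109.6 GPa, ρ = 4506 kg/m³
  PEEK: M = 1.23×10⁻³
  commercially pure titanium: M = 1.06×10⁻³
  stainless steel: M = 0.742×10⁻³
  maraging steel: M = 0.713×10⁻³
Highest index: PEEK.

PEEK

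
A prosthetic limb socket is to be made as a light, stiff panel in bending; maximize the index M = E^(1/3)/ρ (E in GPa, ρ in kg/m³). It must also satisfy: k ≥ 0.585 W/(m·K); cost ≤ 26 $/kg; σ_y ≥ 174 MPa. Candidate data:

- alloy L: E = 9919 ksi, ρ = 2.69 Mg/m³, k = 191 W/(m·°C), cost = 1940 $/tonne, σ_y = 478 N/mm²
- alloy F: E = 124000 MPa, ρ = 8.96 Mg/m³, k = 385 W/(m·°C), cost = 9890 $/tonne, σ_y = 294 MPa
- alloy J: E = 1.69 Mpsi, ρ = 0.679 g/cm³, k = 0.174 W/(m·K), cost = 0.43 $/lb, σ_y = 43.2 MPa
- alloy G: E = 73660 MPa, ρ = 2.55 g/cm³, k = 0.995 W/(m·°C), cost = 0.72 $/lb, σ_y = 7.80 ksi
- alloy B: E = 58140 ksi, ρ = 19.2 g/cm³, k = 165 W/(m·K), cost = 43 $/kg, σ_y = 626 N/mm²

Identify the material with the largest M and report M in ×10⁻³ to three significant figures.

alloy L, M = 1.52×10⁻³

Screen on constraints: k ≥ 0.585 W/(m·K); cost ≤ 26 $/kg; σ_y ≥ 174 MPa. Survivors: alloy L, alloy F.
After converting to SI:
  alloy L: E = 68.39 GPa, ρ = 2690 kg/m³
  alloy F: E = 124.0 GPa, ρ = 8960 kg/m³
  alloy L: M = 1.52×10⁻³
  alloy F: M = 0.557×10⁻³
The maximum is for alloy L.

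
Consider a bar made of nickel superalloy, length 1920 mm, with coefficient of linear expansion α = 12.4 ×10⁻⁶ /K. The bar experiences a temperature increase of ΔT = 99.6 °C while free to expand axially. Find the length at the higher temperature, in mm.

ΔL = α·L₀·ΔT = 12.4×10⁻⁶ × 1920 mm × 99.60 K = 2.37 mm.
L = L₀ + ΔL = 1920 + 2.37 = 1922.4 mm.

1922.4 mm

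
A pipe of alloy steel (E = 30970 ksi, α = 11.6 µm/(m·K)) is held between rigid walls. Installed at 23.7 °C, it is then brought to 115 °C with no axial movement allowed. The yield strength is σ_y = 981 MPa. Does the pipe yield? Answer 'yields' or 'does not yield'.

does not yield

E = 30970 ksi = 213.5 GPa.
ΔT = 91.30 K. Constrained thermal stress σ = E·α·ΔT = 213.5×10³ MPa × 11.6×10⁻⁶ × 91.30 = 226 MPa (compressive).
Compare to σ_y = 981 MPa: σ < σ_y, so it does not yield.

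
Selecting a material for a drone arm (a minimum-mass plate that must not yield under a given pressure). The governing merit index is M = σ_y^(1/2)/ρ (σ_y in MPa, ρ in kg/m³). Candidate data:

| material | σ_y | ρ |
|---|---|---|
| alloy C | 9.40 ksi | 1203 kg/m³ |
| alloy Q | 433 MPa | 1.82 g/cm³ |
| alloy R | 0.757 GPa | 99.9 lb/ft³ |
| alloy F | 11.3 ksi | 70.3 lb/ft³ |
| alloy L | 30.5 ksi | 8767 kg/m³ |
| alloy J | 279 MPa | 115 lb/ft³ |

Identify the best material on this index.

alloy R

In SI units:
  alloy C: σ_y = 64.81 MPa, ρ = 1203 kg/m³
  alloy Q: σ_y = 433.0 MPa, ρ = 1820 kg/m³
  alloy R: σ_y = 757.0 MPa, ρ = 1600 kg/m³
  alloy F: σ_y = 77.91 MPa, ρ = 1126 kg/m³
  alloy L: σ_y = 210.3 MPa, ρ = 8767 kg/m³
  alloy J: σ_y = 279.0 MPa, ρ = 1842 kg/m³
  alloy R: M = 17.2×10⁻³
  alloy Q: M = 11.4×10⁻³
  alloy J: M = 9.07×10⁻³
  alloy F: M = 7.84×10⁻³
  alloy C: M = 6.69×10⁻³
  alloy L: M = 1.65×10⁻³
The maximum is for alloy R.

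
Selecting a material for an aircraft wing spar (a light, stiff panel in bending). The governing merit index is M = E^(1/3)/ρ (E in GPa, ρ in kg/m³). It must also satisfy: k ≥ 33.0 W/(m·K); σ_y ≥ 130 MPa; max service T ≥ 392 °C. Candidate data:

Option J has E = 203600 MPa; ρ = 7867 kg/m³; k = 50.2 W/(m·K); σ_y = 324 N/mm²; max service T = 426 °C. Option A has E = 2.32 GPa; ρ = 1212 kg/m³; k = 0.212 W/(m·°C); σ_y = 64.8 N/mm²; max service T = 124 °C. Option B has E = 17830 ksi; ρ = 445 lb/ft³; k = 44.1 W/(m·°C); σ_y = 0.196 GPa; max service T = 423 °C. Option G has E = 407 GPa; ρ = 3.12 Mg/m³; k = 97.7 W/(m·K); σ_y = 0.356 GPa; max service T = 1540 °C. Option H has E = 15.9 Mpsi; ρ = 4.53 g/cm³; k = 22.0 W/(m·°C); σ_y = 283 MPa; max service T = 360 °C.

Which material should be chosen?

Screen on constraints: k ≥ 33.0 W/(m·K); σ_y ≥ 130 MPa; max service T ≥ 392 °C. Survivors: option J, option B, option G.
Normalizing units and computing the index:
  option J: E = 203.6 GPa, ρ = 7867 kg/m³
  option B: E = 122.9 GPa, ρ = 7128 kg/m³
  option G: E = 407.0 GPa, ρ = 3120 kg/m³
  option G: M = 2.38×10⁻³
  option J: M = 0.748×10⁻³
  option B: M = 0.698×10⁻³
Highest index: option G.

option G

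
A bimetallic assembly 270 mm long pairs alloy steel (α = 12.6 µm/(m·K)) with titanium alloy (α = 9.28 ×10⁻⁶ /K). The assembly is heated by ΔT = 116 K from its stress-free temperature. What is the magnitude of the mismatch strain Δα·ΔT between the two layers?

Δα = |12.6 − 9.28|×10⁻⁶/K = 3.32×10⁻⁶/K.
Mismatch strain = Δα·ΔT = 3.32×10⁻⁶ × 116.0 = 3.85×10⁻⁴.

3.85×10⁻⁴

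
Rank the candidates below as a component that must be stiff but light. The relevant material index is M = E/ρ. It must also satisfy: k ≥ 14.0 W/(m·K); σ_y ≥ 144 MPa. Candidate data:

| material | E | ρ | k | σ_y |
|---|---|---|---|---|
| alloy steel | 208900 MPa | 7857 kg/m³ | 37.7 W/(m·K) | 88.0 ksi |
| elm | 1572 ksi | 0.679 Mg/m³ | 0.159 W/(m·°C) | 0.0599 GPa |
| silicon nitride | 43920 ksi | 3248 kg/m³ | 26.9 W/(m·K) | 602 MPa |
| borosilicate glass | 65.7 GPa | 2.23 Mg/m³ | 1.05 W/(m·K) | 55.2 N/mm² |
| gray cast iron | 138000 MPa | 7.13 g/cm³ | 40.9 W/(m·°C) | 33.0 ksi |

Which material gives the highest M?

silicon nitride

Screen on constraints: k ≥ 14.0 W/(m·K); σ_y ≥ 144 MPa. Survivors: alloy steel, silicon nitride, gray cast iron.
In SI units:
  alloy steel: E = 208.9 GPa, ρ = 7857 kg/m³
  silicon nitride: E = 302.8 GPa, ρ = 3248 kg/m³
  gray cast iron: E = 138.0 GPa, ρ = 7130 kg/m³
  silicon nitride: M = 93.2 MN·m/kg
  alloy steel: M = 26.6 MN·m/kg
  gray cast iron: M = 19.4 MN·m/kg
Silicon nitride ranks first.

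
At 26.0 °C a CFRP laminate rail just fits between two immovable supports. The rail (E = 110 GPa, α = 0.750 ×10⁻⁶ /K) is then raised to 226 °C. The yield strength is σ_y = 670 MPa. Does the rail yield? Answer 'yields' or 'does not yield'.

ΔT = 200.0 K. Constrained thermal stress σ = E·α·ΔT = 110.0×10³ MPa × 0.750×10⁻⁶ × 200.0 = 16.5 MPa (compressive).
Compare to σ_y = 670 MPa: σ < σ_y, so it does not yield.

does not yield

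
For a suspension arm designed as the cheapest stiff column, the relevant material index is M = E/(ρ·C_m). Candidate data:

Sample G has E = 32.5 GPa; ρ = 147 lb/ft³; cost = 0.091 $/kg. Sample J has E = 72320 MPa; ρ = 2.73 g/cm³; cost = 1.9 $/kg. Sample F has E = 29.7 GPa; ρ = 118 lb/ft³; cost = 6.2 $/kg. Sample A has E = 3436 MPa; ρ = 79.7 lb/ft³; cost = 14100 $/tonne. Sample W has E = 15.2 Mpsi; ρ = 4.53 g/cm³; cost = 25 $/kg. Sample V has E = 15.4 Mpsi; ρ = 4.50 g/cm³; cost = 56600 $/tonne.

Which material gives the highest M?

sample G

Convert each candidate to consistent units, then evaluate M:
  sample G: E = 32.50 GPa, ρ = 2355 kg/m³, cost = 0.09100 $/kg
  sample J: E = 72.32 GPa, ρ = 2730 kg/m³, cost = 1.900 $/kg
  sample F: E = 29.70 GPa, ρ = 1890 kg/m³, cost = 6.200 $/kg
  sample A: E = 3.436 GPa, ρ = 1277 kg/m³, cost = 14.10 $/kg
  sample W: E = 104.8 GPa, ρ = 4530 kg/m³, cost = 25.00 $/kg
  sample V: E = 106.2 GPa, ρ = 4500 kg/m³, cost = 56.60 $/kg
  sample G: M = 152 MN·m per $
  sample J: M = 13.9 MN·m per $
  sample F: M = 2.53 MN·m per $
  sample W: M = 0.925 MN·m per $
  sample V: M = 0.417 MN·m per $
  sample A: M = 0.191 MN·m per $
Highest index: sample G.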